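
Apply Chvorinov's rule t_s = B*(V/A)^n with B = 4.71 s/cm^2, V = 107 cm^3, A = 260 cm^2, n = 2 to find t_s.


Formula: t_s = B * (V/A)^n  (Chvorinov's rule, n=2)
Modulus M = V/A = 107/260 = 0.411538 cm
M^2 = 0.411538^2 = 0.169364 cm^2
t_s = 4.71 * 0.169364 = 0.7977 s

Answer: 0.7977 s


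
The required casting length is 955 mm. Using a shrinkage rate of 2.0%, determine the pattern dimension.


Formula: L_pattern = L_casting * (1 + shrinkage_rate/100)
Shrinkage factor = 1 + 2.0/100 = 1.02
L_pattern = 955 mm * 1.02 = 974.1000 mm


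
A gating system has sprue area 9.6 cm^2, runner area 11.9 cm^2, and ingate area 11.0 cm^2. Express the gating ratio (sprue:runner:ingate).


Sprue:Runner:Ingate = 1 : 11.9/9.6 : 11.0/9.6 = 1:1.24:1.15

Answer: 1:1.24:1.15


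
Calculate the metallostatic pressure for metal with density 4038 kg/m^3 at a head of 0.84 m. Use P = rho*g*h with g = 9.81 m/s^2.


Formula: P = rho * g * h
rho * g = 4038 * 9.81 = 39612.78 N/m^3
P = 39612.78 * 0.84 = 33274.7352 Pa

33274.7352 Pa


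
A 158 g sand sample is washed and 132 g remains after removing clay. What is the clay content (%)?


Formula: Clay% = (W_total - W_washed) / W_total * 100
Clay mass = 158 - 132 = 26 g
Clay% = 26 / 158 * 100 = 16.4557%

16.4557%


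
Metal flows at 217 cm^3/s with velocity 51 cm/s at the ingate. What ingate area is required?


Formula: A_ingate = Q / v  (continuity equation)
A = 217 cm^3/s / 51 cm/s = 4.2549 cm^2

Final answer: 4.2549 cm^2


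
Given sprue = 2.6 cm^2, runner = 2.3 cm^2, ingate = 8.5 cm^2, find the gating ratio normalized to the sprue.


Sprue:Runner:Ingate = 1 : 2.3/2.6 : 8.5/2.6 = 1:0.88:3.27

Final answer: 1:0.88:3.27


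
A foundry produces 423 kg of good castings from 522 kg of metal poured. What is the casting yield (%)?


Formula: Casting Yield = (W_good / W_total) * 100
Yield = (423 kg / 522 kg) * 100 = 81.0345%

81.0345%


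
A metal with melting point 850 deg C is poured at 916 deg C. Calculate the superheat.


Formula: Superheat = T_pour - T_melt
Superheat = 916 - 850 = 66 deg C


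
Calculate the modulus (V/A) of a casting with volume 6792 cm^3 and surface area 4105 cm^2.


Formula: Casting Modulus M = V / A
M = 6792 cm^3 / 4105 cm^2 = 1.6546 cm

Answer: 1.6546 cm


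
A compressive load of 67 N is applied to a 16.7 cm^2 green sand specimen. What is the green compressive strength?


Formula: Compressive Strength = Force / Area
Strength = 67 N / 16.7 cm^2 = 4.0120 N/cm^2

Final answer: 4.0120 N/cm^2


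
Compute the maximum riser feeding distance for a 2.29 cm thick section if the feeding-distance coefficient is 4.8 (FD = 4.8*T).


Formula: FD = 4.8 * T  (riser feeding-distance rule)
FD = 4.8 * 2.29 cm = 10.9920 cm

Final answer: 10.9920 cm


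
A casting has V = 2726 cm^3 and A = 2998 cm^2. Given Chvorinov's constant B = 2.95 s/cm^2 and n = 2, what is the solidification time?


Formula: t_s = B * (V/A)^n  (Chvorinov's rule, n=2)
Modulus M = V/A = 2726/2998 = 0.909273 cm
M^2 = 0.909273^2 = 0.826777 cm^2
t_s = 2.95 * 0.826777 = 2.4390 s

Answer: 2.4390 s


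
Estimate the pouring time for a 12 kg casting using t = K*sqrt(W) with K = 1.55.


Formula: t = K * sqrt(W)
sqrt(W) = sqrt(12) = 3.46410
t = 1.55 * 3.46410 = 5.3694 s


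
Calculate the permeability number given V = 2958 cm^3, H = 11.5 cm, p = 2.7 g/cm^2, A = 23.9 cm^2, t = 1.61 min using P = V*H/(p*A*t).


Formula: Permeability Number P = (V * H) / (p * A * t)
Numerator: V * H = 2958 * 11.5 = 34017.0
Denominator: p * A * t = 2.7 * 23.9 * 1.61 = 103.8933
P = 34017.0 / 103.8933 = 327.4225

Final answer: 327.4225


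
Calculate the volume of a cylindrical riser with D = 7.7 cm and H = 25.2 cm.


Formula: V = pi * (D/2)^2 * H  (cylinder volume)
Radius = D/2 = 7.7/2 = 3.85 cm
V = pi * 3.85^2 * 25.2 = 1173.4697 cm^3

1173.4697 cm^3


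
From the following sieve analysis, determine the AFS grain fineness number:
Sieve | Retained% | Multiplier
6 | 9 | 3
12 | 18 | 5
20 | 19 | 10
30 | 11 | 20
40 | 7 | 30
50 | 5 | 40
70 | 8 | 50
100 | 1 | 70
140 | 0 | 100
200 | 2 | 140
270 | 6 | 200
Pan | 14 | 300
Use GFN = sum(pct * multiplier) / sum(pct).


Formula: GFN = sum(pct * multiplier) / sum(pct)
sum(pct * multiplier) = 7087
sum(pct) = 100
GFN = 7087 / 100 = 70.87

Final answer: 70.87


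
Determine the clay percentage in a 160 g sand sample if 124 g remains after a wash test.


Formula: Clay% = (W_total - W_washed) / W_total * 100
Clay mass = 160 - 124 = 36 g
Clay% = 36 / 160 * 100 = 22.5000%

Final answer: 22.5000%


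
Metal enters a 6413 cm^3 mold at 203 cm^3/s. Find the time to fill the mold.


Formula: t_fill = V_mold / Q_flow
t = 6413 cm^3 / 203 cm^3/s = 31.5911 s

Final answer: 31.5911 s


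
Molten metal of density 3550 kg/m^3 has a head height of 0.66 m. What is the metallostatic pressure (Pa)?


Formula: P = rho * g * h
rho * g = 3550 * 9.81 = 34825.5 N/m^3
P = 34825.5 * 0.66 = 22984.8300 Pa


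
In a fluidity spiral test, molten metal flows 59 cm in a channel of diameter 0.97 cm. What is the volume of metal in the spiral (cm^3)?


Formula: V = pi * (d/2)^2 * L  (cylinder volume)
Radius = 0.97/2 = 0.485 cm
V = pi * 0.485^2 * 59 = 43.5999 cm^3

Final answer: 43.5999 cm^3


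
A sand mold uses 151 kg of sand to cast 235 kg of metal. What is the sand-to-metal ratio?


Formula: Sand-to-Metal Ratio = W_sand / W_metal
Ratio = 151 kg / 235 kg = 0.6426

Answer: 0.6426


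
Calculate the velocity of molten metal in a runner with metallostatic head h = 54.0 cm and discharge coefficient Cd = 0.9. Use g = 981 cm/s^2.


Formula: v = Cd * sqrt(2 * g * h)  (Torricelli with discharge coefficient)
2*g*h = 2 * 981 * 54.0 = 105948.0 cm^2/s^2
sqrt(105948.0) = 325.49654 cm/s
v = 0.9 * 325.49654 = 292.9469 cm/s

Answer: 292.9469 cm/s


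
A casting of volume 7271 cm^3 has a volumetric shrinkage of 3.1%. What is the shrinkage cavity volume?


Formula: V_shrink = V_casting * shrinkage_pct / 100
V_shrink = 7271 cm^3 * 3.1 / 100 = 225.4010 cm^3

Answer: 225.4010 cm^3


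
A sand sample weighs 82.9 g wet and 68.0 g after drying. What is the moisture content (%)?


Formula: MC = (W_wet - W_dry) / W_wet * 100
Water mass = 82.9 - 68.0 = 14.9 g
MC = 14.9 / 82.9 * 100 = 17.9735%

Answer: 17.9735%


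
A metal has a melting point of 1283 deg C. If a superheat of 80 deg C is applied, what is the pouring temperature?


Formula: T_pour = T_melt + Superheat
T_pour = 1283 + 80 = 1363 deg C

Final answer: 1363 deg C


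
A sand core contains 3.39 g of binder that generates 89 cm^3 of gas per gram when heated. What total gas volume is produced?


Formula: V_gas = W_binder * gas_evolution_rate
V = 3.39 g * 89 cm^3/g = 301.7100 cm^3

Answer: 301.7100 cm^3


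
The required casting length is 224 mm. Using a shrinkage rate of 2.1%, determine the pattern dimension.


Formula: L_pattern = L_casting * (1 + shrinkage_rate/100)
Shrinkage factor = 1 + 2.1/100 = 1.021
L_pattern = 224 mm * 1.021 = 228.7040 mm


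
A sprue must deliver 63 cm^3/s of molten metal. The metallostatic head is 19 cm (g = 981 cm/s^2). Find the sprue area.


Formula: v = sqrt(2*g*h), A = Q/v
Velocity: v = sqrt(2 * 981 * 19) = sqrt(37278) = 193.0751 cm/s
Sprue area: A = Q / v = 63 / 193.0751 = 0.3263 cm^2

0.3263 cm^2


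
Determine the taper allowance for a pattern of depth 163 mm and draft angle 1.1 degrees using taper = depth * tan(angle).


Formula: taper = depth * tan(draft_angle)
tan(1.1 deg) = 0.0192010
taper = 163 mm * 0.0192010 = 3.1298 mm

Answer: 3.1298 mm


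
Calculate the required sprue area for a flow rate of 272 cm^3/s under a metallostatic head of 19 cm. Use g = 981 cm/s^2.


Formula: v = sqrt(2*g*h), A = Q/v
Velocity: v = sqrt(2 * 981 * 19) = sqrt(37278) = 193.0751 cm/s
Sprue area: A = Q / v = 272 / 193.0751 = 1.4088 cm^2

Answer: 1.4088 cm^2


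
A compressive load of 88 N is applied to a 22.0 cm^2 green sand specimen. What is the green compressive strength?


Formula: Compressive Strength = Force / Area
Strength = 88 N / 22.0 cm^2 = 4.0000 N/cm^2

4.0000 N/cm^2


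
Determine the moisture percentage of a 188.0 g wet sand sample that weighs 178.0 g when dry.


Formula: MC = (W_wet - W_dry) / W_wet * 100
Water mass = 188.0 - 178.0 = 10.0 g
MC = 10.0 / 188.0 * 100 = 5.3191%

Final answer: 5.3191%


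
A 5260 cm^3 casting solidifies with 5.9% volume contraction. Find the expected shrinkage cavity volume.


Formula: V_shrink = V_casting * shrinkage_pct / 100
V_shrink = 5260 cm^3 * 5.9 / 100 = 310.3400 cm^3

Final answer: 310.3400 cm^3


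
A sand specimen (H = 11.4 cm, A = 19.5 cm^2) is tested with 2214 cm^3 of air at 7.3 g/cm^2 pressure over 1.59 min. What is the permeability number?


Formula: Permeability Number P = (V * H) / (p * A * t)
Numerator: V * H = 2214 * 11.4 = 25239.6
Denominator: p * A * t = 7.3 * 19.5 * 1.59 = 226.3365
P = 25239.6 / 226.3365 = 111.5136

111.5136


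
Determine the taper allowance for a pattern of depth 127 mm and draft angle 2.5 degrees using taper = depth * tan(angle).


Formula: taper = depth * tan(draft_angle)
tan(2.5 deg) = 0.0436609
taper = 127 mm * 0.0436609 = 5.5449 mm

Final answer: 5.5449 mm


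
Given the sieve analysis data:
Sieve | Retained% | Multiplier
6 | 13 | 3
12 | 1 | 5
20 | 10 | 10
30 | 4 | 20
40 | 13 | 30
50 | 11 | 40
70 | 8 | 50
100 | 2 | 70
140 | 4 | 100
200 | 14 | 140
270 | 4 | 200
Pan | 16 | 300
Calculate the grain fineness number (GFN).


Formula: GFN = sum(pct * multiplier) / sum(pct)
sum(pct * multiplier) = 9554
sum(pct) = 100
GFN = 9554 / 100 = 95.54


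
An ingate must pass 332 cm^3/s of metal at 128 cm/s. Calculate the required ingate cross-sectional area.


Formula: A_ingate = Q / v  (continuity equation)
A = 332 cm^3/s / 128 cm/s = 2.5938 cm^2

2.5938 cm^2


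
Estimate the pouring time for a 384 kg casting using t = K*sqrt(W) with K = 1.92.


Formula: t = K * sqrt(W)
sqrt(W) = sqrt(384) = 19.59592
t = 1.92 * 19.59592 = 37.6242 s

Answer: 37.6242 s


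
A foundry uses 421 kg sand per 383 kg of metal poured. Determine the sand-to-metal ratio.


Formula: Sand-to-Metal Ratio = W_sand / W_metal
Ratio = 421 kg / 383 kg = 1.0992

Final answer: 1.0992


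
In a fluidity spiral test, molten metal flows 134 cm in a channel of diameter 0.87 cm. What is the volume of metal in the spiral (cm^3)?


Formula: V = pi * (d/2)^2 * L  (cylinder volume)
Radius = 0.87/2 = 0.435 cm
V = pi * 0.435^2 * 134 = 79.6587 cm^3


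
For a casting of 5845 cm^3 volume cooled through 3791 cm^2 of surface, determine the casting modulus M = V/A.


Formula: Casting Modulus M = V / A
M = 5845 cm^3 / 3791 cm^2 = 1.5418 cm


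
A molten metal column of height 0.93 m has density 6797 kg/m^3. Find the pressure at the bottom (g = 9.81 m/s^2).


Formula: P = rho * g * h
rho * g = 6797 * 9.81 = 66678.57 N/m^3
P = 66678.57 * 0.93 = 62011.0701 Pa

Answer: 62011.0701 Pa


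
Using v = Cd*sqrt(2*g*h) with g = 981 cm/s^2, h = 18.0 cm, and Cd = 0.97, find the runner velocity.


Formula: v = Cd * sqrt(2 * g * h)  (Torricelli with discharge coefficient)
2*g*h = 2 * 981 * 18.0 = 35316.0 cm^2/s^2
sqrt(35316.0) = 187.92552 cm/s
v = 0.97 * 187.92552 = 182.2878 cm/s

Final answer: 182.2878 cm/s


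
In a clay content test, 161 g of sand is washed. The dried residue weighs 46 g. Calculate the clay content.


Formula: Clay% = (W_total - W_washed) / W_total * 100
Clay mass = 161 - 46 = 115 g
Clay% = 115 / 161 * 100 = 71.4286%


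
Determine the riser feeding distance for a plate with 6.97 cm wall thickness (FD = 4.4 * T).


Formula: FD = 4.4 * T  (riser feeding-distance rule)
FD = 4.4 * 6.97 cm = 30.6680 cm

Answer: 30.6680 cm


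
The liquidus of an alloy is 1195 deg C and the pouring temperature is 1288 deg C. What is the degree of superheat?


Formula: Superheat = T_pour - T_melt
Superheat = 1288 - 1195 = 93 deg C

93 deg C


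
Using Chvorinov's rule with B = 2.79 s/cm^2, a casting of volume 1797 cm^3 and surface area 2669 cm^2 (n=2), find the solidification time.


Formula: t_s = B * (V/A)^n  (Chvorinov's rule, n=2)
Modulus M = V/A = 1797/2669 = 0.673286 cm
M^2 = 0.673286^2 = 0.453314 cm^2
t_s = 2.79 * 0.453314 = 1.2647 s

1.2647 s


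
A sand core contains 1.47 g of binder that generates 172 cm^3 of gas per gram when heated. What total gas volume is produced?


Formula: V_gas = W_binder * gas_evolution_rate
V = 1.47 g * 172 cm^3/g = 252.8400 cm^3

Answer: 252.8400 cm^3


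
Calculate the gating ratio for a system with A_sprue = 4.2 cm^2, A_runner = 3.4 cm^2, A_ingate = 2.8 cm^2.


Sprue:Runner:Ingate = 1 : 3.4/4.2 : 2.8/4.2 = 1:0.81:0.67


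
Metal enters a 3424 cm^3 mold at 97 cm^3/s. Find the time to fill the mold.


Formula: t_fill = V_mold / Q_flow
t = 3424 cm^3 / 97 cm^3/s = 35.2990 s

35.2990 s


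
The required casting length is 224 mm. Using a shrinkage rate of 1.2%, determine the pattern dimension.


Formula: L_pattern = L_casting * (1 + shrinkage_rate/100)
Shrinkage factor = 1 + 1.2/100 = 1.012
L_pattern = 224 mm * 1.012 = 226.6880 mm


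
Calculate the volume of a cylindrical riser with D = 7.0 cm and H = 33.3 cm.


Formula: V = pi * (D/2)^2 * H  (cylinder volume)
Radius = D/2 = 7.0/2 = 3.5 cm
V = pi * 3.5^2 * 33.3 = 1281.5342 cm^3

1281.5342 cm^3


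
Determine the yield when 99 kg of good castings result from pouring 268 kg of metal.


Formula: Casting Yield = (W_good / W_total) * 100
Yield = (99 kg / 268 kg) * 100 = 36.9403%

Answer: 36.9403%


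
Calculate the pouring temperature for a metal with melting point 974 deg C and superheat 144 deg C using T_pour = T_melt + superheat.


Formula: T_pour = T_melt + Superheat
T_pour = 974 + 144 = 1118 deg C


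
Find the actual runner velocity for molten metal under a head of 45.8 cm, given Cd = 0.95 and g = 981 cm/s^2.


Formula: v = Cd * sqrt(2 * g * h)  (Torricelli with discharge coefficient)
2*g*h = 2 * 981 * 45.8 = 89859.6 cm^2/s^2
sqrt(89859.6) = 299.76591 cm/s
v = 0.95 * 299.76591 = 284.7776 cm/s

Answer: 284.7776 cm/s


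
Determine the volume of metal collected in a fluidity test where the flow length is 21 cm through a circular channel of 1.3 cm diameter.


Formula: V = pi * (d/2)^2 * L  (cylinder volume)
Radius = 1.3/2 = 0.65 cm
V = pi * 0.65^2 * 21 = 27.8738 cm^3

Final answer: 27.8738 cm^3


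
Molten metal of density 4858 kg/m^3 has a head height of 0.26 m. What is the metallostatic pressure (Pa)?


Formula: P = rho * g * h
rho * g = 4858 * 9.81 = 47656.98 N/m^3
P = 47656.98 * 0.26 = 12390.8148 Pa

Final answer: 12390.8148 Pa


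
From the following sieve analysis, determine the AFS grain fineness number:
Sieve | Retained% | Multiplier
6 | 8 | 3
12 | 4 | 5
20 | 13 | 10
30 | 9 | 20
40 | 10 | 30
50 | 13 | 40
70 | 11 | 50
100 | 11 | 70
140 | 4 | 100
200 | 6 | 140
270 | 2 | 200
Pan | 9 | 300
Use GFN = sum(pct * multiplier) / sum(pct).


Formula: GFN = sum(pct * multiplier) / sum(pct)
sum(pct * multiplier) = 6834
sum(pct) = 100
GFN = 6834 / 100 = 68.34

Answer: 68.34


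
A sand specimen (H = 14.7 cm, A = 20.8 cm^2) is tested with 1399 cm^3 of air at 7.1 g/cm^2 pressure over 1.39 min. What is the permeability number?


Formula: Permeability Number P = (V * H) / (p * A * t)
Numerator: V * H = 1399 * 14.7 = 20565.3
Denominator: p * A * t = 7.1 * 20.8 * 1.39 = 205.2752
P = 20565.3 / 205.2752 = 100.1840

100.1840


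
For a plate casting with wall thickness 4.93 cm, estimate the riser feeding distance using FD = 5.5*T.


Formula: FD = 5.5 * T  (riser feeding-distance rule)
FD = 5.5 * 4.93 cm = 27.1150 cm

Answer: 27.1150 cm


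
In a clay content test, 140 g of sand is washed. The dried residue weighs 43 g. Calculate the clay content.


Formula: Clay% = (W_total - W_washed) / W_total * 100
Clay mass = 140 - 43 = 97 g
Clay% = 97 / 140 * 100 = 69.2857%

Answer: 69.2857%


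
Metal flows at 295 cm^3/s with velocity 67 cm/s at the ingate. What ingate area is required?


Formula: A_ingate = Q / v  (continuity equation)
A = 295 cm^3/s / 67 cm/s = 4.4030 cm^2

Answer: 4.4030 cm^2


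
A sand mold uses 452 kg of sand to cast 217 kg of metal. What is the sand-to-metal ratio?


Formula: Sand-to-Metal Ratio = W_sand / W_metal
Ratio = 452 kg / 217 kg = 2.0829

Answer: 2.0829


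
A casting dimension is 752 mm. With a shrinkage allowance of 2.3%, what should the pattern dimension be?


Formula: L_pattern = L_casting * (1 + shrinkage_rate/100)
Shrinkage factor = 1 + 2.3/100 = 1.023
L_pattern = 752 mm * 1.023 = 769.2960 mm

Final answer: 769.2960 mm


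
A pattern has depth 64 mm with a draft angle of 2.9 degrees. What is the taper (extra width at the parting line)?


Formula: taper = depth * tan(draft_angle)
tan(2.9 deg) = 0.0506578
taper = 64 mm * 0.0506578 = 3.2421 mm

3.2421 mm


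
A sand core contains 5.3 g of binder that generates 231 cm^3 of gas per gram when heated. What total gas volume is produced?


Formula: V_gas = W_binder * gas_evolution_rate
V = 5.3 g * 231 cm^3/g = 1224.3000 cm^3

Answer: 1224.3000 cm^3


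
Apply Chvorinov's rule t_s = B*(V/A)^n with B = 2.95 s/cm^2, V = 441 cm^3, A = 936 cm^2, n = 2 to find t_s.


Formula: t_s = B * (V/A)^n  (Chvorinov's rule, n=2)
Modulus M = V/A = 441/936 = 0.471154 cm
M^2 = 0.471154^2 = 0.221986 cm^2
t_s = 2.95 * 0.221986 = 0.6549 s

Answer: 0.6549 s


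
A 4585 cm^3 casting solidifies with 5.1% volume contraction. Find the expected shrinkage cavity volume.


Formula: V_shrink = V_casting * shrinkage_pct / 100
V_shrink = 4585 cm^3 * 5.1 / 100 = 233.8350 cm^3


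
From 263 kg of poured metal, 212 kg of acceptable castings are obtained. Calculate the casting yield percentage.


Formula: Casting Yield = (W_good / W_total) * 100
Yield = (212 kg / 263 kg) * 100 = 80.6084%

Final answer: 80.6084%


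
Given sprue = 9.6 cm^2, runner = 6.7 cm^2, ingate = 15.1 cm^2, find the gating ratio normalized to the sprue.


Sprue:Runner:Ingate = 1 : 6.7/9.6 : 15.1/9.6 = 1:0.70:1.57

Final answer: 1:0.70:1.57


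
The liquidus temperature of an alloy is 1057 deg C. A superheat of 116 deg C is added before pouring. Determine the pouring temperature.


Formula: T_pour = T_melt + Superheat
T_pour = 1057 + 116 = 1173 deg C

Answer: 1173 deg C


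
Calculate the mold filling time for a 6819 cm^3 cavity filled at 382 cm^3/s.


Formula: t_fill = V_mold / Q_flow
t = 6819 cm^3 / 382 cm^3/s = 17.8508 s

17.8508 s


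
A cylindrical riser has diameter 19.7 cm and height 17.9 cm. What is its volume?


Formula: V = pi * (D/2)^2 * H  (cylinder volume)
Radius = D/2 = 19.7/2 = 9.85 cm
V = pi * 9.85^2 * 17.9 = 5456.0126 cm^3

Final answer: 5456.0126 cm^3


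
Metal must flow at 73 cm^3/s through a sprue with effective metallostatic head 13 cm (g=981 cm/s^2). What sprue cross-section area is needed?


Formula: v = sqrt(2*g*h), A = Q/v
Velocity: v = sqrt(2 * 981 * 13) = sqrt(25506) = 159.7060 cm/s
Sprue area: A = Q / v = 73 / 159.7060 = 0.4571 cm^2

0.4571 cm^2


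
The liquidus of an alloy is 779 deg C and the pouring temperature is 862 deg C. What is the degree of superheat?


Formula: Superheat = T_pour - T_melt
Superheat = 862 - 779 = 83 deg C


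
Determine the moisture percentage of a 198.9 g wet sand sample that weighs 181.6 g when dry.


Formula: MC = (W_wet - W_dry) / W_wet * 100
Water mass = 198.9 - 181.6 = 17.3 g
MC = 17.3 / 198.9 * 100 = 8.6978%


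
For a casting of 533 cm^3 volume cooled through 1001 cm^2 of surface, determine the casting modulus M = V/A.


Formula: Casting Modulus M = V / A
M = 533 cm^3 / 1001 cm^2 = 0.5325 cm

0.5325 cm


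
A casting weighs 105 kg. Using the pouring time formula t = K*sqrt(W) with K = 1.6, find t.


Formula: t = K * sqrt(W)
sqrt(W) = sqrt(105) = 10.24695
t = 1.6 * 10.24695 = 16.3951 s

16.3951 s


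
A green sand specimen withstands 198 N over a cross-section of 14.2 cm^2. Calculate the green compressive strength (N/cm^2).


Formula: Compressive Strength = Force / Area
Strength = 198 N / 14.2 cm^2 = 13.9437 N/cm^2


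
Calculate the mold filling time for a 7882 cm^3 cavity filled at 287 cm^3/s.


Formula: t_fill = V_mold / Q_flow
t = 7882 cm^3 / 287 cm^3/s = 27.4634 s

Final answer: 27.4634 s


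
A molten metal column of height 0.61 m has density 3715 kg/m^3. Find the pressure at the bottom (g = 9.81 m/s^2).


Formula: P = rho * g * h
rho * g = 3715 * 9.81 = 36444.15 N/m^3
P = 36444.15 * 0.61 = 22230.9315 Pa


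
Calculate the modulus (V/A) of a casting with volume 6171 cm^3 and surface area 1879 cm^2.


Formula: Casting Modulus M = V / A
M = 6171 cm^3 / 1879 cm^2 = 3.2842 cm

Final answer: 3.2842 cm


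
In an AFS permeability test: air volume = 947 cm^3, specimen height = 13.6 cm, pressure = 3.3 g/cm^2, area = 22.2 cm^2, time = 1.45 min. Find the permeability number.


Formula: Permeability Number P = (V * H) / (p * A * t)
Numerator: V * H = 947 * 13.6 = 12879.2
Denominator: p * A * t = 3.3 * 22.2 * 1.45 = 106.227
P = 12879.2 / 106.227 = 121.2422

121.2422


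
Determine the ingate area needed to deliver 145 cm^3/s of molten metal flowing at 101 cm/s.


Formula: A_ingate = Q / v  (continuity equation)
A = 145 cm^3/s / 101 cm/s = 1.4356 cm^2

1.4356 cm^2


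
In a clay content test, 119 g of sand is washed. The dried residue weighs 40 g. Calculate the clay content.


Formula: Clay% = (W_total - W_washed) / W_total * 100
Clay mass = 119 - 40 = 79 g
Clay% = 79 / 119 * 100 = 66.3866%


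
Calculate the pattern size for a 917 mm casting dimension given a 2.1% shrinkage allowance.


Formula: L_pattern = L_casting * (1 + shrinkage_rate/100)
Shrinkage factor = 1 + 2.1/100 = 1.021
L_pattern = 917 mm * 1.021 = 936.2570 mm


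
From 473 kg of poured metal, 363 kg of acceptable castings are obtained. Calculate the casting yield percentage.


Formula: Casting Yield = (W_good / W_total) * 100
Yield = (363 kg / 473 kg) * 100 = 76.7442%

Answer: 76.7442%


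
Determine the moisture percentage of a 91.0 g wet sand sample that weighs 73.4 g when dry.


Formula: MC = (W_wet - W_dry) / W_wet * 100
Water mass = 91.0 - 73.4 = 17.6 g
MC = 17.6 / 91.0 * 100 = 19.3407%

Answer: 19.3407%


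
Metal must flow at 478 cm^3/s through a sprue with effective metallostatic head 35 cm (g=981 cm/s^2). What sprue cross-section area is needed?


Formula: v = sqrt(2*g*h), A = Q/v
Velocity: v = sqrt(2 * 981 * 35) = sqrt(68670) = 262.0496 cm/s
Sprue area: A = Q / v = 478 / 262.0496 = 1.8241 cm^2

Answer: 1.8241 cm^2


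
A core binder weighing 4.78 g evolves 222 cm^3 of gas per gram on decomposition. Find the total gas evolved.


Formula: V_gas = W_binder * gas_evolution_rate
V = 4.78 g * 222 cm^3/g = 1061.1600 cm^3

1061.1600 cm^3


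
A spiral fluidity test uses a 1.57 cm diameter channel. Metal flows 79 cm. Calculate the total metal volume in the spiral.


Formula: V = pi * (d/2)^2 * L  (cylinder volume)
Radius = 1.57/2 = 0.785 cm
V = pi * 0.785^2 * 79 = 152.9383 cm^3

Final answer: 152.9383 cm^3


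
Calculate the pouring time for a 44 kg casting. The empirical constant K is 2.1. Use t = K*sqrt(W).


Formula: t = K * sqrt(W)
sqrt(W) = sqrt(44) = 6.63325
t = 2.1 * 6.63325 = 13.9298 s

13.9298 s


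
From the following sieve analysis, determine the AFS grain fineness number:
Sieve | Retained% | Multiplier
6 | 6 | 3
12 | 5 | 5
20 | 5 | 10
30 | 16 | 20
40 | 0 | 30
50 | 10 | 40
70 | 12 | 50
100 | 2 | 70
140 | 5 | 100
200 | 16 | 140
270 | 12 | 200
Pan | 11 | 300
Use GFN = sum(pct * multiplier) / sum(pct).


Formula: GFN = sum(pct * multiplier) / sum(pct)
sum(pct * multiplier) = 9993
sum(pct) = 100
GFN = 9993 / 100 = 99.93


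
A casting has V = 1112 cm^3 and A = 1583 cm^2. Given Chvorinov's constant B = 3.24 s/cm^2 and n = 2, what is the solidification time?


Formula: t_s = B * (V/A)^n  (Chvorinov's rule, n=2)
Modulus M = V/A = 1112/1583 = 0.702464 cm
M^2 = 0.702464^2 = 0.493456 cm^2
t_s = 3.24 * 0.493456 = 1.5988 s


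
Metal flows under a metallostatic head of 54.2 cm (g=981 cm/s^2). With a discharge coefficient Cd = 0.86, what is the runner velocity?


Formula: v = Cd * sqrt(2 * g * h)  (Torricelli with discharge coefficient)
2*g*h = 2 * 981 * 54.2 = 106340.4 cm^2/s^2
sqrt(106340.4) = 326.09876 cm/s
v = 0.86 * 326.09876 = 280.4449 cm/s

280.4449 cm/s


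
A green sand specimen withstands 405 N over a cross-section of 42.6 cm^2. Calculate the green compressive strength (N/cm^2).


Formula: Compressive Strength = Force / Area
Strength = 405 N / 42.6 cm^2 = 9.5070 N/cm^2

9.5070 N/cm^2


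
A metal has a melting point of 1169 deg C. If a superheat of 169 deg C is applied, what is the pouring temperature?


Formula: T_pour = T_melt + Superheat
T_pour = 1169 + 169 = 1338 deg C

Answer: 1338 deg C


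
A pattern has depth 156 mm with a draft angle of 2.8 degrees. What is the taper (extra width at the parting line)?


Formula: taper = depth * tan(draft_angle)
tan(2.8 deg) = 0.0489082
taper = 156 mm * 0.0489082 = 7.6297 mm


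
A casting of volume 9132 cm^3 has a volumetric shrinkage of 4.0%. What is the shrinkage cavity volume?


Formula: V_shrink = V_casting * shrinkage_pct / 100
V_shrink = 9132 cm^3 * 4.0 / 100 = 365.2800 cm^3

Answer: 365.2800 cm^3


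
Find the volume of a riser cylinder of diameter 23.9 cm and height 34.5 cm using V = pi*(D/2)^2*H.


Formula: V = pi * (D/2)^2 * H  (cylinder volume)
Radius = D/2 = 23.9/2 = 11.95 cm
V = pi * 11.95^2 * 34.5 = 15477.6413 cm^3


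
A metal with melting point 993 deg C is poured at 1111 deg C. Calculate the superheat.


Formula: Superheat = T_pour - T_melt
Superheat = 1111 - 993 = 118 deg C


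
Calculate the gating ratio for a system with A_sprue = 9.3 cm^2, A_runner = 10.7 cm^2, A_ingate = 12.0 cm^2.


Sprue:Runner:Ingate = 1 : 10.7/9.3 : 12.0/9.3 = 1:1.15:1.29

1:1.15:1.29


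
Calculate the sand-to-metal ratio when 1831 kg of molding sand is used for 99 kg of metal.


Formula: Sand-to-Metal Ratio = W_sand / W_metal
Ratio = 1831 kg / 99 kg = 18.4949

Final answer: 18.4949


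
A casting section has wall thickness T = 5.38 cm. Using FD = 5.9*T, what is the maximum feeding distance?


Formula: FD = 5.9 * T  (riser feeding-distance rule)
FD = 5.9 * 5.38 cm = 31.7420 cm

Answer: 31.7420 cm


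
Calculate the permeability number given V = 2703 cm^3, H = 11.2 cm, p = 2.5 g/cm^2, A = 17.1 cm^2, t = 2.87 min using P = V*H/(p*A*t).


Formula: Permeability Number P = (V * H) / (p * A * t)
Numerator: V * H = 2703 * 11.2 = 30273.6
Denominator: p * A * t = 2.5 * 17.1 * 2.87 = 122.6925
P = 30273.6 / 122.6925 = 246.7437

246.7437


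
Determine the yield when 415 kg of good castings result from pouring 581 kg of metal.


Formula: Casting Yield = (W_good / W_total) * 100
Yield = (415 kg / 581 kg) * 100 = 71.4286%

71.4286%


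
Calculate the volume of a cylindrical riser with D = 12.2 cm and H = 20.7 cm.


Formula: V = pi * (D/2)^2 * H  (cylinder volume)
Radius = D/2 = 12.2/2 = 6.1 cm
V = pi * 6.1^2 * 20.7 = 2419.8023 cm^3

Final answer: 2419.8023 cm^3


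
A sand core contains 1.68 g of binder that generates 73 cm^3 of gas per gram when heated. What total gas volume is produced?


Formula: V_gas = W_binder * gas_evolution_rate
V = 1.68 g * 73 cm^3/g = 122.6400 cm^3


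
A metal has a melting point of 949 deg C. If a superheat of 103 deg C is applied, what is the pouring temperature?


Formula: T_pour = T_melt + Superheat
T_pour = 949 + 103 = 1052 deg C


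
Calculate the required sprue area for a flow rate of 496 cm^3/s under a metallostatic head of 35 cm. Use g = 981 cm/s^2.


Formula: v = sqrt(2*g*h), A = Q/v
Velocity: v = sqrt(2 * 981 * 35) = sqrt(68670) = 262.0496 cm/s
Sprue area: A = Q / v = 496 / 262.0496 = 1.8928 cm^2


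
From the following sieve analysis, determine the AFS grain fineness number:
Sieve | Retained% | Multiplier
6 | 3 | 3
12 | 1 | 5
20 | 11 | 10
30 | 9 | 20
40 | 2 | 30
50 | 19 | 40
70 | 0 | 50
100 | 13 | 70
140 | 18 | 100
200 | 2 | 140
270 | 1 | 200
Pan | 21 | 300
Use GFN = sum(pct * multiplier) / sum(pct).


Formula: GFN = sum(pct * multiplier) / sum(pct)
sum(pct * multiplier) = 10614
sum(pct) = 100
GFN = 10614 / 100 = 106.14

Final answer: 106.14


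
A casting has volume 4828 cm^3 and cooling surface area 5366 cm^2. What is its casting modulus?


Formula: Casting Modulus M = V / A
M = 4828 cm^3 / 5366 cm^2 = 0.8997 cm

Answer: 0.8997 cm


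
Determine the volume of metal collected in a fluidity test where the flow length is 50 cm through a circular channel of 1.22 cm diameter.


Formula: V = pi * (d/2)^2 * L  (cylinder volume)
Radius = 1.22/2 = 0.61 cm
V = pi * 0.61^2 * 50 = 58.4493 cm^3

Final answer: 58.4493 cm^3


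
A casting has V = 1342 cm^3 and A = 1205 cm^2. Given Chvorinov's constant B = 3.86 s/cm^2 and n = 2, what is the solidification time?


Formula: t_s = B * (V/A)^n  (Chvorinov's rule, n=2)
Modulus M = V/A = 1342/1205 = 1.113693 cm
M^2 = 1.113693^2 = 1.240312 cm^2
t_s = 3.86 * 1.240312 = 4.7876 s

Answer: 4.7876 s


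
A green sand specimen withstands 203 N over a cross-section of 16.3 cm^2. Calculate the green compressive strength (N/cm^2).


Formula: Compressive Strength = Force / Area
Strength = 203 N / 16.3 cm^2 = 12.4540 N/cm^2

12.4540 N/cm^2


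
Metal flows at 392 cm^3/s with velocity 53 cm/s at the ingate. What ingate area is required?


Formula: A_ingate = Q / v  (continuity equation)
A = 392 cm^3/s / 53 cm/s = 7.3962 cm^2

Answer: 7.3962 cm^2


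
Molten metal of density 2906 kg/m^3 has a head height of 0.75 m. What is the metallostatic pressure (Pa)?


Formula: P = rho * g * h
rho * g = 2906 * 9.81 = 28507.86 N/m^3
P = 28507.86 * 0.75 = 21380.8950 Pa

Answer: 21380.8950 Pa


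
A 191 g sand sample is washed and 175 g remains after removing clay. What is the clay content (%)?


Formula: Clay% = (W_total - W_washed) / W_total * 100
Clay mass = 191 - 175 = 16 g
Clay% = 16 / 191 * 100 = 8.3770%

Answer: 8.3770%


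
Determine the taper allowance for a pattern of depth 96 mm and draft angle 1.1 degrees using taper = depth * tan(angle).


Formula: taper = depth * tan(draft_angle)
tan(1.1 deg) = 0.0192010
taper = 96 mm * 0.0192010 = 1.8433 mm

Final answer: 1.8433 mm


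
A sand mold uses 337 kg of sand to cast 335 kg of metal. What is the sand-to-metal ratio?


Formula: Sand-to-Metal Ratio = W_sand / W_metal
Ratio = 337 kg / 335 kg = 1.0060


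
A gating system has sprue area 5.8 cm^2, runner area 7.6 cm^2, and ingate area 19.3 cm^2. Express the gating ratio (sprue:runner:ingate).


Sprue:Runner:Ingate = 1 : 7.6/5.8 : 19.3/5.8 = 1:1.31:3.33

Answer: 1:1.31:3.33


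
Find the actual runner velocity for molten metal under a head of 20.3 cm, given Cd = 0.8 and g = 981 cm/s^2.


Formula: v = Cd * sqrt(2 * g * h)  (Torricelli with discharge coefficient)
2*g*h = 2 * 981 * 20.3 = 39828.6 cm^2/s^2
sqrt(39828.6) = 199.57104 cm/s
v = 0.8 * 199.57104 = 159.6568 cm/s

Final answer: 159.6568 cm/s


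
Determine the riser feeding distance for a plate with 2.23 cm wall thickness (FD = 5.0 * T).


Formula: FD = 5.0 * T  (riser feeding-distance rule)
FD = 5.0 * 2.23 cm = 11.1500 cm


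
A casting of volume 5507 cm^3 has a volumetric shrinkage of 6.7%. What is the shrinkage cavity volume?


Formula: V_shrink = V_casting * shrinkage_pct / 100
V_shrink = 5507 cm^3 * 6.7 / 100 = 368.9690 cm^3

Answer: 368.9690 cm^3


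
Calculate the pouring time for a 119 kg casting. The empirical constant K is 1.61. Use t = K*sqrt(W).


Formula: t = K * sqrt(W)
sqrt(W) = sqrt(119) = 10.90871
t = 1.61 * 10.90871 = 17.5630 s


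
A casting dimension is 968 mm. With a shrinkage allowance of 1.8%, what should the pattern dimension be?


Formula: L_pattern = L_casting * (1 + shrinkage_rate/100)
Shrinkage factor = 1 + 1.8/100 = 1.018
L_pattern = 968 mm * 1.018 = 985.4240 mm

Final answer: 985.4240 mm


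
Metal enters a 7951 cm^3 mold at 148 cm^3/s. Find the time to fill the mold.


Formula: t_fill = V_mold / Q_flow
t = 7951 cm^3 / 148 cm^3/s = 53.7230 s

Answer: 53.7230 s


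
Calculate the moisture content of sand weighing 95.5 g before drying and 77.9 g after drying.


Formula: MC = (W_wet - W_dry) / W_wet * 100
Water mass = 95.5 - 77.9 = 17.6 g
MC = 17.6 / 95.5 * 100 = 18.4293%

Answer: 18.4293%


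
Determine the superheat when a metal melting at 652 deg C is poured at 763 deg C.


Formula: Superheat = T_pour - T_melt
Superheat = 763 - 652 = 111 deg C

Final answer: 111 deg C


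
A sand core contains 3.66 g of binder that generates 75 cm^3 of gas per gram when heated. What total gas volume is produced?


Formula: V_gas = W_binder * gas_evolution_rate
V = 3.66 g * 75 cm^3/g = 274.5000 cm^3

Answer: 274.5000 cm^3


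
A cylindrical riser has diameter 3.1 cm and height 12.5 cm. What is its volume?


Formula: V = pi * (D/2)^2 * H  (cylinder volume)
Radius = D/2 = 3.1/2 = 1.55 cm
V = pi * 1.55^2 * 12.5 = 94.3460 cm^3

94.3460 cm^3


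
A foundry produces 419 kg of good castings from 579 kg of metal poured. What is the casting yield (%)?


Formula: Casting Yield = (W_good / W_total) * 100
Yield = (419 kg / 579 kg) * 100 = 72.3661%

72.3661%


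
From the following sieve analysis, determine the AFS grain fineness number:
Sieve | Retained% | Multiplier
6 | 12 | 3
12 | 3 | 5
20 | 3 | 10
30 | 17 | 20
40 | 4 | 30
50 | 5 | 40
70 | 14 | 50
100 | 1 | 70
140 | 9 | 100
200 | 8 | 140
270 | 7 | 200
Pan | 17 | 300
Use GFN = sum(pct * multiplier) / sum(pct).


Formula: GFN = sum(pct * multiplier) / sum(pct)
sum(pct * multiplier) = 10031
sum(pct) = 100
GFN = 10031 / 100 = 100.31

Final answer: 100.31


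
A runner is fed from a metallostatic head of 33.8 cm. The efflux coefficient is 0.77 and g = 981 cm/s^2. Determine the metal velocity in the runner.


Formula: v = Cd * sqrt(2 * g * h)  (Torricelli with discharge coefficient)
2*g*h = 2 * 981 * 33.8 = 66315.6 cm^2/s^2
sqrt(66315.6) = 257.51815 cm/s
v = 0.77 * 257.51815 = 198.2890 cm/s

Answer: 198.2890 cm/s


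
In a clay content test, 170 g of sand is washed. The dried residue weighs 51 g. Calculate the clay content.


Formula: Clay% = (W_total - W_washed) / W_total * 100
Clay mass = 170 - 51 = 119 g
Clay% = 119 / 170 * 100 = 70.0000%

Answer: 70.0000%


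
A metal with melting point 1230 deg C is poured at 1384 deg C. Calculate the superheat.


Formula: Superheat = T_pour - T_melt
Superheat = 1384 - 1230 = 154 deg C

154 deg C


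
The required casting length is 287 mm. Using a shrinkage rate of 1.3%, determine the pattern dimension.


Formula: L_pattern = L_casting * (1 + shrinkage_rate/100)
Shrinkage factor = 1 + 1.3/100 = 1.013
L_pattern = 287 mm * 1.013 = 290.7310 mm

Final answer: 290.7310 mm


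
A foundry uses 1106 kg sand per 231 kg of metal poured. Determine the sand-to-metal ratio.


Formula: Sand-to-Metal Ratio = W_sand / W_metal
Ratio = 1106 kg / 231 kg = 4.7879

Final answer: 4.7879


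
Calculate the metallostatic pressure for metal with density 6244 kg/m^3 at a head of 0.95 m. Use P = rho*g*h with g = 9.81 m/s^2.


Formula: P = rho * g * h
rho * g = 6244 * 9.81 = 61253.64 N/m^3
P = 61253.64 * 0.95 = 58190.9580 Pa

Final answer: 58190.9580 Pa


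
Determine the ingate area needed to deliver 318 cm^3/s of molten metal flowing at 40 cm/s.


Formula: A_ingate = Q / v  (continuity equation)
A = 318 cm^3/s / 40 cm/s = 7.9500 cm^2

7.9500 cm^2


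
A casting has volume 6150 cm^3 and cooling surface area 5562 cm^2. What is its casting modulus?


Formula: Casting Modulus M = V / A
M = 6150 cm^3 / 5562 cm^2 = 1.1057 cm

1.1057 cm


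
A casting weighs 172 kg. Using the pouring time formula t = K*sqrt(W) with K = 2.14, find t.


Formula: t = K * sqrt(W)
sqrt(W) = sqrt(172) = 13.11488
t = 2.14 * 13.11488 = 28.0658 s

Answer: 28.0658 s


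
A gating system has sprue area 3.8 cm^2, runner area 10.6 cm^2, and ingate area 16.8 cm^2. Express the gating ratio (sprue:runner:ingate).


Sprue:Runner:Ingate = 1 : 10.6/3.8 : 16.8/3.8 = 1:2.79:4.42


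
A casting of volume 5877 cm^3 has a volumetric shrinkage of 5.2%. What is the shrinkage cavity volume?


Formula: V_shrink = V_casting * shrinkage_pct / 100
V_shrink = 5877 cm^3 * 5.2 / 100 = 305.6040 cm^3

Final answer: 305.6040 cm^3


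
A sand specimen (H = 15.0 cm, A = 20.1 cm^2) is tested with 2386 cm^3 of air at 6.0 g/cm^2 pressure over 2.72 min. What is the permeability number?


Formula: Permeability Number P = (V * H) / (p * A * t)
Numerator: V * H = 2386 * 15.0 = 35790.0
Denominator: p * A * t = 6.0 * 20.1 * 2.72 = 328.032
P = 35790.0 / 328.032 = 109.1052

Answer: 109.1052


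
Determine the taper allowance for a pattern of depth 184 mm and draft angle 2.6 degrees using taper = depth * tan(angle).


Formula: taper = depth * tan(draft_angle)
tan(2.6 deg) = 0.0454097
taper = 184 mm * 0.0454097 = 8.3554 mm

Final answer: 8.3554 mm


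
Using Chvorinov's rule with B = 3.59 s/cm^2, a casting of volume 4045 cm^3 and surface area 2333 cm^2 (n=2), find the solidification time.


Formula: t_s = B * (V/A)^n  (Chvorinov's rule, n=2)
Modulus M = V/A = 4045/2333 = 1.733819 cm
M^2 = 1.733819^2 = 3.006128 cm^2
t_s = 3.59 * 3.006128 = 10.7920 s

10.7920 s


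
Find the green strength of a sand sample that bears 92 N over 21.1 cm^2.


Formula: Compressive Strength = Force / Area
Strength = 92 N / 21.1 cm^2 = 4.3602 N/cm^2

4.3602 N/cm^2


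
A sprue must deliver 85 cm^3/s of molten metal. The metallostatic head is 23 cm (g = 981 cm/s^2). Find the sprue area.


Formula: v = sqrt(2*g*h), A = Q/v
Velocity: v = sqrt(2 * 981 * 23) = sqrt(45126) = 212.4288 cm/s
Sprue area: A = Q / v = 85 / 212.4288 = 0.4001 cm^2

0.4001 cm^2


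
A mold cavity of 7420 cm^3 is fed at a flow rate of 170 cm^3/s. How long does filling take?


Formula: t_fill = V_mold / Q_flow
t = 7420 cm^3 / 170 cm^3/s = 43.6471 s

43.6471 s


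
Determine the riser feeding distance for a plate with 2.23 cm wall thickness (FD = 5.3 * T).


Formula: FD = 5.3 * T  (riser feeding-distance rule)
FD = 5.3 * 2.23 cm = 11.8190 cm


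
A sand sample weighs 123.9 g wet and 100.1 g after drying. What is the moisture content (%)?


Formula: MC = (W_wet - W_dry) / W_wet * 100
Water mass = 123.9 - 100.1 = 23.8 g
MC = 23.8 / 123.9 * 100 = 19.2090%

19.2090%


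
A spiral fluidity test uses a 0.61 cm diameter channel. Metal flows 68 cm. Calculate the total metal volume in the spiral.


Formula: V = pi * (d/2)^2 * L  (cylinder volume)
Radius = 0.61/2 = 0.305 cm
V = pi * 0.305^2 * 68 = 19.8728 cm^3

19.8728 cm^3


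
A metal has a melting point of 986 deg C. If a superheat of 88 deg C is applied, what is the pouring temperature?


Formula: T_pour = T_melt + Superheat
T_pour = 986 + 88 = 1074 deg C

1074 deg C


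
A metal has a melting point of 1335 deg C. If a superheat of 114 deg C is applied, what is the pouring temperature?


Formula: T_pour = T_melt + Superheat
T_pour = 1335 + 114 = 1449 deg C

1449 deg C


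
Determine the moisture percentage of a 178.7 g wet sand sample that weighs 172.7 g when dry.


Formula: MC = (W_wet - W_dry) / W_wet * 100
Water mass = 178.7 - 172.7 = 6.0 g
MC = 6.0 / 178.7 * 100 = 3.3576%

Final answer: 3.3576%


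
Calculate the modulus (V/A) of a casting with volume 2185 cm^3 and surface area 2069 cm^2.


Formula: Casting Modulus M = V / A
M = 2185 cm^3 / 2069 cm^2 = 1.0561 cm

1.0561 cm


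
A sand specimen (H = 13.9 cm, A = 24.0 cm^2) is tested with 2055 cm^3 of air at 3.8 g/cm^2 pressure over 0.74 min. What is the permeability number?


Formula: Permeability Number P = (V * H) / (p * A * t)
Numerator: V * H = 2055 * 13.9 = 28564.5
Denominator: p * A * t = 3.8 * 24.0 * 0.74 = 67.488
P = 28564.5 / 67.488 = 423.2530

Final answer: 423.2530
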